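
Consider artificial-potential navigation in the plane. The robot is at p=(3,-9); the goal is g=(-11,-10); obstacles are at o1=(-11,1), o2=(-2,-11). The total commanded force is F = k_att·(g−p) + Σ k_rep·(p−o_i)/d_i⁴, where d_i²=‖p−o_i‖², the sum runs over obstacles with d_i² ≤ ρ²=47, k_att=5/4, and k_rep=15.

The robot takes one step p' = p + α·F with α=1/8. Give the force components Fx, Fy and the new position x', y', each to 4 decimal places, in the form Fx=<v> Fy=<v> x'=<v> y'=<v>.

Fx=-17.4108 Fy=-1.2143 x'=0.8236 y'=-9.1518

F_att = 5/4·(g−p) = 5/4·(-14,-1) = (-17.5000,-1.2500)
o1: d²=296 > ρ²=47 → inactive
o2: d²=29 ≤ ρ²=47; F_rep = 15·(5,2)/29² = (0.0892,0.0357)
F = F_att + ΣF_rep = (-17.4108,-1.2143)
p' = p + 1/8·F = (0.8236,-9.1518)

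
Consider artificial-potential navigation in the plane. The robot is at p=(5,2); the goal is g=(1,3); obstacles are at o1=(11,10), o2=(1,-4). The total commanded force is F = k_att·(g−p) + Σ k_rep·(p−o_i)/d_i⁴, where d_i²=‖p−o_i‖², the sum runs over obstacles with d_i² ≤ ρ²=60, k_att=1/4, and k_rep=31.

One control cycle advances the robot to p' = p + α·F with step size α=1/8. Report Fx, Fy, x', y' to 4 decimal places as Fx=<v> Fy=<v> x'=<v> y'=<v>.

F_att = 1/4·(g−p) = 1/4·(-4,1) = (-1.0000,0.2500)
o1: d²=100 > ρ²=60 → inactive
o2: d²=52 ≤ ρ²=60; F_rep = 31·(4,6)/52² = (0.0459,0.0688)
F = F_att + ΣF_rep = (-0.9541,0.3188)
p' = p + 1/8·F = (4.8807,2.0398)

Fx=-0.9541 Fy=0.3188 x'=4.8807 y'=2.0398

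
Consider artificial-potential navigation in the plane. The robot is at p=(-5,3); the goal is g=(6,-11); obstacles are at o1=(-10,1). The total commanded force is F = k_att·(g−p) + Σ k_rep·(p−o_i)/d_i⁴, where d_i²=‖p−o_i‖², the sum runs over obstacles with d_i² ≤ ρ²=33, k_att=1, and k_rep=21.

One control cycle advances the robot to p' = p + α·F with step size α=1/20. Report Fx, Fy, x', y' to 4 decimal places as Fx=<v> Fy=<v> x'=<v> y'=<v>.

F_att = 1·(g−p) = 1·(11,-14) = (11.0000,-14.0000)
o1: d²=29 ≤ ρ²=33; F_rep = 21·(5,2)/29² = (0.1249,0.0499)
F = F_att + ΣF_rep = (11.1249,-13.9501)
p' = p + 1/20·F = (-4.4438,2.3025)

Fx=11.1249 Fy=-13.9501 x'=-4.4438 y'=2.3025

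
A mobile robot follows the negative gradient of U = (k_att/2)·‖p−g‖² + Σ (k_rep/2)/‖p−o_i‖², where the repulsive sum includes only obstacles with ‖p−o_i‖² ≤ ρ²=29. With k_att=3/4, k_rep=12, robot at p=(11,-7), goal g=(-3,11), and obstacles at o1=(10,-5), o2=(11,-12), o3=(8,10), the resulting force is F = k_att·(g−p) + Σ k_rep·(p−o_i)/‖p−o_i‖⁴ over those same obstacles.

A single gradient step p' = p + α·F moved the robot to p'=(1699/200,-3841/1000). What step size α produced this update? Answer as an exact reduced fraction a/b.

α = 1/4

F_att = 3/4·(g−p) = 3/4·(-14,18) = (-10.5000,13.5000)
o1: d²=5 ≤ ρ²=29; F_rep = 12·(1,-2)/5² = (0.4800,-0.9600)
o2: d²=25 ≤ ρ²=29; F_rep = 12·(0,5)/25² = (0.0000,0.0960)
o3: d²=298 > ρ²=29 → inactive
F = F_att + ΣF_rep = (-10.0200,12.6360)
Δp = p'−p = (-2.5050,3.1590); α = Δx/Fx = (-501/200) / (-501/50) = 1/4
check: Δy/Fy = (3159/1000) / (3159/250) = 1/4 ✓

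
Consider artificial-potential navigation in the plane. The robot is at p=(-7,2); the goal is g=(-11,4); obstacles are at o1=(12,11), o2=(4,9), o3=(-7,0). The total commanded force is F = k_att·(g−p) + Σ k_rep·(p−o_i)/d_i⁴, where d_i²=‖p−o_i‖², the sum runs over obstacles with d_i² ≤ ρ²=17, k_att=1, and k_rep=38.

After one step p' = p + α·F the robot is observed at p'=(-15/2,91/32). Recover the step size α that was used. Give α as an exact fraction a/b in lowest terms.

α = 1/8

F_att = 1·(g−p) = 1·(-4,2) = (-4.0000,2.0000)
o1: d²=442 > ρ²=17 → inactive
o2: d²=170 > ρ²=17 → inactive
o3: d²=4 ≤ ρ²=17; F_rep = 38·(0,2)/4² = (0.0000,4.7500)
F = F_att + ΣF_rep = (-4.0000,6.7500)
Δp = p'−p = (-0.5000,0.8438); α = Δx/Fx = (-1/2) / (-4) = 1/8
check: Δy/Fy = (27/32) / (27/4) = 1/8 ✓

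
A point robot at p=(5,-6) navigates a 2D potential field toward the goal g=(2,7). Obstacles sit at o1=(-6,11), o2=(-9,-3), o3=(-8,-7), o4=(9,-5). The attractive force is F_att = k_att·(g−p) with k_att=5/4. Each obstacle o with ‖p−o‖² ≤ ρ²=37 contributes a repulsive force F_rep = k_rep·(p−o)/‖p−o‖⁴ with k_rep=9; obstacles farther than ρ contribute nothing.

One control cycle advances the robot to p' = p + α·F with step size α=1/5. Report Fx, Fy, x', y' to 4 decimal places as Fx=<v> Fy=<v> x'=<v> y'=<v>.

Fx=-3.8746 Fy=16.2189 x'=4.2251 y'=-2.7562

F_att = 5/4·(g−p) = 5/4·(-3,13) = (-3.7500,16.2500)
o1: d²=410 > ρ²=37 → inactive
o2: d²=205 > ρ²=37 → inactive
o3: d²=170 > ρ²=37 → inactive
o4: d²=17 ≤ ρ²=37; F_rep = 9·(-4,-1)/17² = (-0.1246,-0.0311)
F = F_att + ΣF_rep = (-3.8746,16.2189)
p' = p + 1/5·F = (4.2251,-2.7562)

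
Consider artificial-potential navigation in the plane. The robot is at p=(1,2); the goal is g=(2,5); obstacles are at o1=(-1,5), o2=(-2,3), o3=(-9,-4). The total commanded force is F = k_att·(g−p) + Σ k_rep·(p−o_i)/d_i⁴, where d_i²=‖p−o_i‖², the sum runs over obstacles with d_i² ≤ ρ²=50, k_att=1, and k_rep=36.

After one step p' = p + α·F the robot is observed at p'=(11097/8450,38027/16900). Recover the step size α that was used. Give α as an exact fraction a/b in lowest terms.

α = 1/8

F_att = 1·(g−p) = 1·(1,3) = (1.0000,3.0000)
o1: d²=13 ≤ ρ²=50; F_rep = 36·(2,-3)/13² = (0.4260,-0.6391)
o2: d²=10 ≤ ρ²=50; F_rep = 36·(3,-1)/10² = (1.0800,-0.3600)
o3: d²=136 > ρ²=50 → inactive
F = F_att + ΣF_rep = (2.5060,2.0009)
Δp = p'−p = (0.3133,0.2501); α = Δx/Fx = (2647/8450) / (10588/4225) = 1/8
check: Δy/Fy = (4227/16900) / (8454/4225) = 1/8 ✓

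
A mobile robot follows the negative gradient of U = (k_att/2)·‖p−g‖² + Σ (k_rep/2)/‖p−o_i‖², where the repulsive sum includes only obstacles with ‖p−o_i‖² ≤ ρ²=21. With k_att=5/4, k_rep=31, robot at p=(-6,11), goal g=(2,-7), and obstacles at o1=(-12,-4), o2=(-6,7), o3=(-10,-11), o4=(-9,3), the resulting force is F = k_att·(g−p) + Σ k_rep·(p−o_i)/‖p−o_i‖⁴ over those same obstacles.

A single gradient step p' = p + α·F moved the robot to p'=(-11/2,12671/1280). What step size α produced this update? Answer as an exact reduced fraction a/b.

α = 1/20

F_att = 5/4·(g−p) = 5/4·(8,-18) = (10.0000,-22.5000)
o1: d²=261 > ρ²=21 → inactive
o2: d²=16 ≤ ρ²=21; F_rep = 31·(0,4)/16² = (0.0000,0.4844)
o3: d²=500 > ρ²=21 → inactive
o4: d²=73 > ρ²=21 → inactive
F = F_att + ΣF_rep = (10.0000,-22.0156)
Δp = p'−p = (0.5000,-1.1008); α = Δx/Fx = (1/2) / (10) = 1/20
check: Δy/Fy = (-1409/1280) / (-1409/64) = 1/20 ✓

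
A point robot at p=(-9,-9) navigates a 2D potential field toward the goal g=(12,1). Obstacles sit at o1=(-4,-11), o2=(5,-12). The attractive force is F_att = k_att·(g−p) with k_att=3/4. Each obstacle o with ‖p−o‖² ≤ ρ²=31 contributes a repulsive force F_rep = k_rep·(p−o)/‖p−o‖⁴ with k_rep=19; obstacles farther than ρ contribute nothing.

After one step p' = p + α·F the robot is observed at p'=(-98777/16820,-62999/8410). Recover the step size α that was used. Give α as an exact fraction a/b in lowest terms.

α = 1/5

F_att = 3/4·(g−p) = 3/4·(21,10) = (15.7500,7.5000)
o1: d²=29 ≤ ρ²=31; F_rep = 19·(-5,2)/29² = (-0.1130,0.0452)
o2: d²=205 > ρ²=31 → inactive
F = F_att + ΣF_rep = (15.6370,7.5452)
Δp = p'−p = (3.1274,1.5090); α = Δx/Fx = (52603/16820) / (52603/3364) = 1/5
check: Δy/Fy = (12691/8410) / (12691/1682) = 1/5 ✓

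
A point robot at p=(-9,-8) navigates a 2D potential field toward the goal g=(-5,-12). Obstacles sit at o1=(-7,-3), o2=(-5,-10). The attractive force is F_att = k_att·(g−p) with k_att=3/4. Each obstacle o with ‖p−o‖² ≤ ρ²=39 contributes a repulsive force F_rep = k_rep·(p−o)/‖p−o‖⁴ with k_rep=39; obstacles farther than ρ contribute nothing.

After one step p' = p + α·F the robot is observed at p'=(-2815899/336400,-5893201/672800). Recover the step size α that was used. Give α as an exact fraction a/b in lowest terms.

α = 1/4

F_att = 3/4·(g−p) = 3/4·(4,-4) = (3.0000,-3.0000)
o1: d²=29 ≤ ρ²=39; F_rep = 39·(-2,-5)/29² = (-0.0927,-0.2319)
o2: d²=20 ≤ ρ²=39; F_rep = 39·(-4,2)/20² = (-0.3900,0.1950)
F = F_att + ΣF_rep = (2.5173,-3.0369)
Δp = p'−p = (0.6293,-0.7592); α = Δx/Fx = (211701/336400) / (211701/84100) = 1/4
check: Δy/Fy = (-510801/672800) / (-510801/168200) = 1/4 ✓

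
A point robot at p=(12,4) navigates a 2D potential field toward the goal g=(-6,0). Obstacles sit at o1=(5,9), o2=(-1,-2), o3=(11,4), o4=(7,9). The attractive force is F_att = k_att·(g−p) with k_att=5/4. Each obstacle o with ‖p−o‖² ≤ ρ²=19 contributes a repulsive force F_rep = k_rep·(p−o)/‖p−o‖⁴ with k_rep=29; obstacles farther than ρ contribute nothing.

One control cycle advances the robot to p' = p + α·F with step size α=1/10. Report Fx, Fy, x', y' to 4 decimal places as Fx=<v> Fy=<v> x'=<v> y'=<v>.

Fx=6.5000 Fy=-5.0000 x'=12.6500 y'=3.5000

F_att = 5/4·(g−p) = 5/4·(-18,-4) = (-22.5000,-5.0000)
o1: d²=74 > ρ²=19 → inactive
o2: d²=205 > ρ²=19 → inactive
o3: d²=1 ≤ ρ²=19; F_rep = 29·(1,0)/1² = (29.0000,0.0000)
o4: d²=50 > ρ²=19 → inactive
F = F_att + ΣF_rep = (6.5000,-5.0000)
p' = p + 1/10·F = (12.6500,3.5000)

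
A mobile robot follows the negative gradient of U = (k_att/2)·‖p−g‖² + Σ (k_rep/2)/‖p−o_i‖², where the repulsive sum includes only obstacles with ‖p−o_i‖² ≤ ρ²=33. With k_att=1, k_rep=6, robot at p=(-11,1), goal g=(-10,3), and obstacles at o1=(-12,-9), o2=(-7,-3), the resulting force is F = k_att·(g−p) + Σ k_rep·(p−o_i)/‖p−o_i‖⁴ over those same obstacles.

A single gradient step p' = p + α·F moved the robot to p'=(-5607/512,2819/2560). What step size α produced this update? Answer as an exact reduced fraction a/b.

F_att = 1·(g−p) = 1·(1,2) = (1.0000,2.0000)
o1: d²=101 > ρ²=33 → inactive
o2: d²=32 ≤ ρ²=33; F_rep = 6·(-4,4)/32² = (-0.0234,0.0234)
F = F_att + ΣF_rep = (0.9766,2.0234)
Δp = p'−p = (0.0488,0.1012); α = Δx/Fx = (25/512) / (125/128) = 1/20
check: Δy/Fy = (259/2560) / (259/128) = 1/20 ✓

α = 1/20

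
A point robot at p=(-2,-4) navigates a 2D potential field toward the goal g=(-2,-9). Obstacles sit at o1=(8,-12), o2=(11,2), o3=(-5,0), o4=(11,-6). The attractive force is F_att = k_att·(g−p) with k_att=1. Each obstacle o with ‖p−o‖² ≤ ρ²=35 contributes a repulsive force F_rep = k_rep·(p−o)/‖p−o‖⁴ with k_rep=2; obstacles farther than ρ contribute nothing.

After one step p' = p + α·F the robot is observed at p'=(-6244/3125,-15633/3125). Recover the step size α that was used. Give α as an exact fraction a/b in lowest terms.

α = 1/5

F_att = 1·(g−p) = 1·(0,-5) = (0.0000,-5.0000)
o1: d²=164 > ρ²=35 → inactive
o2: d²=205 > ρ²=35 → inactive
o3: d²=25 ≤ ρ²=35; F_rep = 2·(3,-4)/25² = (0.0096,-0.0128)
o4: d²=173 > ρ²=35 → inactive
F = F_att + ΣF_rep = (0.0096,-5.0128)
Δp = p'−p = (0.0019,-1.0026); α = Δx/Fx = (6/3125) / (6/625) = 1/5
check: Δy/Fy = (-3133/3125) / (-3133/625) = 1/5 ✓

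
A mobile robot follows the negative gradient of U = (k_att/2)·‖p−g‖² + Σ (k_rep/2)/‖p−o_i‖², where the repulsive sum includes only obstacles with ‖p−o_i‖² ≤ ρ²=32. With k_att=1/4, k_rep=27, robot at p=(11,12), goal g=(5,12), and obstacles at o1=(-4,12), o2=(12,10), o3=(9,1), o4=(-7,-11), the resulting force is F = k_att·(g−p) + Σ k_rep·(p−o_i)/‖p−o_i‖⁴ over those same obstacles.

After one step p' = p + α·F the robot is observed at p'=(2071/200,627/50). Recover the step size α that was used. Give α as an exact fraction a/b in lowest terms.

F_att = 1/4·(g−p) = 1/4·(-6,0) = (-1.5000,0.0000)
o1: d²=225 > ρ²=32 → inactive
o2: d²=5 ≤ ρ²=32; F_rep = 27·(-1,2)/5² = (-1.0800,2.1600)
o3: d²=125 > ρ²=32 → inactive
o4: d²=853 > ρ²=32 → inactive
F = F_att + ΣF_rep = (-2.5800,2.1600)
Δp = p'−p = (-0.6450,0.5400); α = Δx/Fx = (-129/200) / (-129/50) = 1/4
check: Δy/Fy = (27/50) / (54/25) = 1/4 ✓

α = 1/4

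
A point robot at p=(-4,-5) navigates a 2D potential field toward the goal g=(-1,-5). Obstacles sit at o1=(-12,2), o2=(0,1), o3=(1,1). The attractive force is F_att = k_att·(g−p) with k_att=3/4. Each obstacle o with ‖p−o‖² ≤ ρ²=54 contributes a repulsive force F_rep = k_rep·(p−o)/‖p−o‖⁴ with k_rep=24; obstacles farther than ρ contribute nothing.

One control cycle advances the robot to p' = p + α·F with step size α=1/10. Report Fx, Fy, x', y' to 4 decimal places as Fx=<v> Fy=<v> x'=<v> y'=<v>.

Fx=2.2145 Fy=-0.0533 x'=-3.7786 y'=-5.0053

F_att = 3/4·(g−p) = 3/4·(3,0) = (2.2500,0.0000)
o1: d²=113 > ρ²=54 → inactive
o2: d²=52 ≤ ρ²=54; F_rep = 24·(-4,-6)/52² = (-0.0355,-0.0533)
o3: d²=61 > ρ²=54 → inactive
F = F_att + ΣF_rep = (2.2145,-0.0533)
p' = p + 1/10·F = (-3.7786,-5.0053)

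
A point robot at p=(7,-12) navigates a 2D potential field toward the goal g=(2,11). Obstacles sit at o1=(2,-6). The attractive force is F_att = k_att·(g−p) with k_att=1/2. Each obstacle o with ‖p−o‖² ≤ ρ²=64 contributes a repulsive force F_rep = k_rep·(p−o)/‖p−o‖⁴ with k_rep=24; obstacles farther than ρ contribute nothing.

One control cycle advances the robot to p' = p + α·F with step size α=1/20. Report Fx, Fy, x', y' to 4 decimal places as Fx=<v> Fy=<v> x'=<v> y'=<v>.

F_att = 1/2·(g−p) = 1/2·(-5,23) = (-2.5000,11.5000)
o1: d²=61 ≤ ρ²=64; F_rep = 24·(5,-6)/61² = (0.0322,-0.0387)
F = F_att + ΣF_rep = (-2.4678,11.4613)
p' = p + 1/20·F = (6.8766,-11.4269)

Fx=-2.4678 Fy=11.4613 x'=6.8766 y'=-11.4269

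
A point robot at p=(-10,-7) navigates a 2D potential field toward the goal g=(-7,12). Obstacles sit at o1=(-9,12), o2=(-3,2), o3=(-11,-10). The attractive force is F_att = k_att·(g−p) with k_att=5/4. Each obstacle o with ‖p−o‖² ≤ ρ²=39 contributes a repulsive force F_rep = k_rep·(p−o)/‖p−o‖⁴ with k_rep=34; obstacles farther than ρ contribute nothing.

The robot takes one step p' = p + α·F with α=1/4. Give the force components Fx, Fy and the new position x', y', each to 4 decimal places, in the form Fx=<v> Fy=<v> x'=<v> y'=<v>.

F_att = 5/4·(g−p) = 5/4·(3,19) = (3.7500,23.7500)
o1: d²=362 > ρ²=39 → inactive
o2: d²=130 > ρ²=39 → inactive
o3: d²=10 ≤ ρ²=39; F_rep = 34·(1,3)/10² = (0.3400,1.0200)
F = F_att + ΣF_rep = (4.0900,24.7700)
p' = p + 1/4·F = (-8.9775,-0.8075)

Fx=4.0900 Fy=24.7700 x'=-8.9775 y'=-0.8075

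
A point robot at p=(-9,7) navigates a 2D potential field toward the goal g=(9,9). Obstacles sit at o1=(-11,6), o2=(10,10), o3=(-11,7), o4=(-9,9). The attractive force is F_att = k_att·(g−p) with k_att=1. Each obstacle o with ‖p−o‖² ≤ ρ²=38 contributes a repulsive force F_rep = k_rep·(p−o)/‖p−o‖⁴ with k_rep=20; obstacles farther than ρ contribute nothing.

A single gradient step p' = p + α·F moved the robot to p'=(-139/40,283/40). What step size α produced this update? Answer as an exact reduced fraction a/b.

F_att = 1·(g−p) = 1·(18,2) = (18.0000,2.0000)
o1: d²=5 ≤ ρ²=38; F_rep = 20·(2,1)/5² = (1.6000,0.8000)
o2: d²=370 > ρ²=38 → inactive
o3: d²=4 ≤ ρ²=38; F_rep = 20·(2,0)/4² = (2.5000,0.0000)
o4: d²=4 ≤ ρ²=38; F_rep = 20·(0,-2)/4² = (0.0000,-2.5000)
F = F_att + ΣF_rep = (22.1000,0.3000)
Δp = p'−p = (5.5250,0.0750); α = Δx/Fx = (221/40) / (221/10) = 1/4
check: Δy/Fy = (3/40) / (3/10) = 1/4 ✓

α = 1/4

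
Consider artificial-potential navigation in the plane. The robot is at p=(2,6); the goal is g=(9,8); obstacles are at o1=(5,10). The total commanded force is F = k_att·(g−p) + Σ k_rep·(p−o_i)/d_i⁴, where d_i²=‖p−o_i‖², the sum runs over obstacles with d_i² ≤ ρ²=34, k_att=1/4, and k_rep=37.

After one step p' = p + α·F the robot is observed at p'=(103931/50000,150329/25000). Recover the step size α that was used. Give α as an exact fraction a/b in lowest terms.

α = 1/20

F_att = 1/4·(g−p) = 1/4·(7,2) = (1.7500,0.5000)
o1: d²=25 ≤ ρ²=34; F_rep = 37·(-3,-4)/25² = (-0.1776,-0.2368)
F = F_att + ΣF_rep = (1.5724,0.2632)
Δp = p'−p = (0.0786,0.0132); α = Δx/Fx = (3931/50000) / (3931/2500) = 1/20
check: Δy/Fy = (329/25000) / (329/1250) = 1/20 ✓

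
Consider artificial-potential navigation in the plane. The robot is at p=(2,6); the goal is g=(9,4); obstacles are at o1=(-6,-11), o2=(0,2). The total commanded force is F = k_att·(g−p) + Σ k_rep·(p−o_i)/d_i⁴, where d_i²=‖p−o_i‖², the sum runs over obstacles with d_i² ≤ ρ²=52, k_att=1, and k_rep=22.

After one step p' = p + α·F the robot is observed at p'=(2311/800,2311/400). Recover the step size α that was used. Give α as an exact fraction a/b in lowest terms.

α = 1/8

F_att = 1·(g−p) = 1·(7,-2) = (7.0000,-2.0000)
o1: d²=353 > ρ²=52 → inactive
o2: d²=20 ≤ ρ²=52; F_rep = 22·(2,4)/20² = (0.1100,0.2200)
F = F_att + ΣF_rep = (7.1100,-1.7800)
Δp = p'−p = (0.8888,-0.2225); α = Δx/Fx = (711/800) / (711/100) = 1/8
check: Δy/Fy = (-89/400) / (-89/50) = 1/8 ✓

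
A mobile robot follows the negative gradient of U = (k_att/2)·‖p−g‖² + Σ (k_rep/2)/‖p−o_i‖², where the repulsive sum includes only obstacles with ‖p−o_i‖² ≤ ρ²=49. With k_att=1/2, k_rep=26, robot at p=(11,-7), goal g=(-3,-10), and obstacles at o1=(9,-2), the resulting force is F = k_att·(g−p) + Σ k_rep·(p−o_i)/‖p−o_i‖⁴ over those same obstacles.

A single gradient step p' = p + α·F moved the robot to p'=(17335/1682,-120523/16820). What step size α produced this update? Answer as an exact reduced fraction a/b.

F_att = 1/2·(g−p) = 1/2·(-14,-3) = (-7.0000,-1.5000)
o1: d²=29 ≤ ρ²=49; F_rep = 26·(2,-5)/29² = (0.0618,-0.1546)
F = F_att + ΣF_rep = (-6.9382,-1.6546)
Δp = p'−p = (-0.6938,-0.1655); α = Δx/Fx = (-1167/1682) / (-5835/841) = 1/10
check: Δy/Fy = (-2783/16820) / (-2783/1682) = 1/10 ✓

α = 1/10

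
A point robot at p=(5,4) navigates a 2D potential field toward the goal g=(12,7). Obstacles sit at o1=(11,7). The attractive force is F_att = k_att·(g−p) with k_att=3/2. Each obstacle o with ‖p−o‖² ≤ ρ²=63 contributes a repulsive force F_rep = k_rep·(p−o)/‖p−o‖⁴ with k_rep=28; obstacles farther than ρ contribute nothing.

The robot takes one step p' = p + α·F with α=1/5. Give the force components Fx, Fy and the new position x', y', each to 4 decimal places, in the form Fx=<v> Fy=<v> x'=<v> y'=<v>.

F_att = 3/2·(g−p) = 3/2·(7,3) = (10.5000,4.5000)
o1: d²=45 ≤ ρ²=63; F_rep = 28·(-6,-3)/45² = (-0.0830,-0.0415)
F = F_att + ΣF_rep = (10.4170,4.4585)
p' = p + 1/5·F = (7.0834,4.8917)

Fx=10.4170 Fy=4.4585 x'=7.0834 y'=4.8917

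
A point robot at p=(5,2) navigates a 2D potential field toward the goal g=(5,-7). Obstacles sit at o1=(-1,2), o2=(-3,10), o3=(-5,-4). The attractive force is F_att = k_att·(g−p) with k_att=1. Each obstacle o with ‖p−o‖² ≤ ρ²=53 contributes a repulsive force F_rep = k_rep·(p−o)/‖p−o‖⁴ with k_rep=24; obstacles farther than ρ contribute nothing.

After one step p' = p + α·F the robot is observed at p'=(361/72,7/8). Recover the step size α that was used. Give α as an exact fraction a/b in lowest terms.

α = 1/8

F_att = 1·(g−p) = 1·(0,-9) = (0.0000,-9.0000)
o1: d²=36 ≤ ρ²=53; F_rep = 24·(6,0)/36² = (0.1111,0.0000)
o2: d²=128 > ρ²=53 → inactive
o3: d²=136 > ρ²=53 → inactive
F = F_att + ΣF_rep = (0.1111,-9.0000)
Δp = p'−p = (0.0139,-1.1250); α = Δx/Fx = (1/72) / (1/9) = 1/8
check: Δy/Fy = (-9/8) / (-9) = 1/8 ✓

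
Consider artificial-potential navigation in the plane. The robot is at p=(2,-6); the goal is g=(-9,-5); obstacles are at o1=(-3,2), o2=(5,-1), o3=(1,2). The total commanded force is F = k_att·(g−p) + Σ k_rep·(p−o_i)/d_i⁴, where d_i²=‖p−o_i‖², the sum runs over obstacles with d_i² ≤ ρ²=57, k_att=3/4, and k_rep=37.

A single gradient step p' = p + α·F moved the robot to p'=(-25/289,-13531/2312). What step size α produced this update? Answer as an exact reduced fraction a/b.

α = 1/4

F_att = 3/4·(g−p) = 3/4·(-11,1) = (-8.2500,0.7500)
o1: d²=89 > ρ²=57 → inactive
o2: d²=34 ≤ ρ²=57; F_rep = 37·(-3,-5)/34² = (-0.0960,-0.1600)
o3: d²=65 > ρ²=57 → inactive
F = F_att + ΣF_rep = (-8.3460,0.5900)
Δp = p'−p = (-2.0865,0.1475); α = Δx/Fx = (-603/289) / (-2412/289) = 1/4
check: Δy/Fy = (341/2312) / (341/578) = 1/4 ✓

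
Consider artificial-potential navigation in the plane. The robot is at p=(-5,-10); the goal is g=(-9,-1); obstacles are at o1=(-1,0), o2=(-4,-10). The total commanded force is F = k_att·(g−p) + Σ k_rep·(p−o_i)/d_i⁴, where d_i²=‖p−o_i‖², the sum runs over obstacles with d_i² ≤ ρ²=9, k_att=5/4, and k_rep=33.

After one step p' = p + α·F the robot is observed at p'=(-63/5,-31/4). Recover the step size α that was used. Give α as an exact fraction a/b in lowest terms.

α = 1/5

F_att = 5/4·(g−p) = 5/4·(-4,9) = (-5.0000,11.2500)
o1: d²=116 > ρ²=9 → inactive
o2: d²=1 ≤ ρ²=9; F_rep = 33·(-1,0)/1² = (-33.0000,0.0000)
F = F_att + ΣF_rep = (-38.0000,11.2500)
Δp = p'−p = (-7.6000,2.2500); α = Δx/Fx = (-38/5) / (-38) = 1/5
check: Δy/Fy = (9/4) / (45/4) = 1/5 ✓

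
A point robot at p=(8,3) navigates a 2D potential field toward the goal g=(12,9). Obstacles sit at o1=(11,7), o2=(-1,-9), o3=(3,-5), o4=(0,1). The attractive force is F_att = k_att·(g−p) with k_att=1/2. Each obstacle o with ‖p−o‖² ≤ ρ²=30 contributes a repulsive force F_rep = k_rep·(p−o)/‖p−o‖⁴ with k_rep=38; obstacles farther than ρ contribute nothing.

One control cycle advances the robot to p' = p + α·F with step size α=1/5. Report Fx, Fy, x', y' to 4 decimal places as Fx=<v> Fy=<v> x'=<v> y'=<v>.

F_att = 1/2·(g−p) = 1/2·(4,6) = (2.0000,3.0000)
o1: d²=25 ≤ ρ²=30; F_rep = 38·(-3,-4)/25² = (-0.1824,-0.2432)
o2: d²=225 > ρ²=30 → inactive
o3: d²=89 > ρ²=30 → inactive
o4: d²=68 > ρ²=30 → inactive
F = F_att + ΣF_rep = (1.8176,2.7568)
p' = p + 1/5·F = (8.3635,3.5514)

Fx=1.8176 Fy=2.7568 x'=8.3635 y'=3.5514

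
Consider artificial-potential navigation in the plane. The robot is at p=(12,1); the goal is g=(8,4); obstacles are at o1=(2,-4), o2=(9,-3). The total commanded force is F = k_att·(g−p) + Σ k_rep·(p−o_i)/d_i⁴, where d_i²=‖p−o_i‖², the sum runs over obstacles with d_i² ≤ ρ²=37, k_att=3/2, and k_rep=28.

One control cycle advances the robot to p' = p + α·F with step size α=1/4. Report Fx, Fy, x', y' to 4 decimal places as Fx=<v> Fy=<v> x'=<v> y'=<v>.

Fx=-5.8656 Fy=4.6792 x'=10.5336 y'=2.1698

F_att = 3/2·(g−p) = 3/2·(-4,3) = (-6.0000,4.5000)
o1: d²=125 > ρ²=37 → inactive
o2: d²=25 ≤ ρ²=37; F_rep = 28·(3,4)/25² = (0.1344,0.1792)
F = F_att + ΣF_rep = (-5.8656,4.6792)
p' = p + 1/4·F = (10.5336,2.1698)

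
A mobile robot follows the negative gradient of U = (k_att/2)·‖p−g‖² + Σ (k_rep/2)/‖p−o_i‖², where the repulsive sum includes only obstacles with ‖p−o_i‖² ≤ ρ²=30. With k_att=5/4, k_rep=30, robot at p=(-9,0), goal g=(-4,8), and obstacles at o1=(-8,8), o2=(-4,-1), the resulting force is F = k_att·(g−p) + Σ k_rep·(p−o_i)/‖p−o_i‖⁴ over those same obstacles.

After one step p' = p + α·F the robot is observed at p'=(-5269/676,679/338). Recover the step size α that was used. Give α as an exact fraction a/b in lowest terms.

α = 1/5

F_att = 5/4·(g−p) = 5/4·(5,8) = (6.2500,10.0000)
o1: d²=65 > ρ²=30 → inactive
o2: d²=26 ≤ ρ²=30; F_rep = 30·(-5,1)/26² = (-0.2219,0.0444)
F = F_att + ΣF_rep = (6.0281,10.0444)
Δp = p'−p = (1.2056,2.0089); α = Δx/Fx = (815/676) / (4075/676) = 1/5
check: Δy/Fy = (679/338) / (3395/338) = 1/5 ✓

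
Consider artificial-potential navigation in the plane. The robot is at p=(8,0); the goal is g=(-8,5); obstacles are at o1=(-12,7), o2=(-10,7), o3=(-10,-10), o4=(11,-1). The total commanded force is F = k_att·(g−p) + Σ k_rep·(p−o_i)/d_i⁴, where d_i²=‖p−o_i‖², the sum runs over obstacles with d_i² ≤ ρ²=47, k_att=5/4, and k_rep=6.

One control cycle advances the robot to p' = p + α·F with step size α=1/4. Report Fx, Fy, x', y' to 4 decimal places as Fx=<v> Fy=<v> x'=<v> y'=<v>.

F_att = 5/4·(g−p) = 5/4·(-16,5) = (-20.0000,6.2500)
o1: d²=449 > ρ²=47 → inactive
o2: d²=373 > ρ²=47 → inactive
o3: d²=424 > ρ²=47 → inactive
o4: d²=10 ≤ ρ²=47; F_rep = 6·(-3,1)/10² = (-0.1800,0.0600)
F = F_att + ΣF_rep = (-20.1800,6.3100)
p' = p + 1/4·F = (2.9550,1.5775)

Fx=-20.1800 Fy=6.3100 x'=2.9550 y'=1.5775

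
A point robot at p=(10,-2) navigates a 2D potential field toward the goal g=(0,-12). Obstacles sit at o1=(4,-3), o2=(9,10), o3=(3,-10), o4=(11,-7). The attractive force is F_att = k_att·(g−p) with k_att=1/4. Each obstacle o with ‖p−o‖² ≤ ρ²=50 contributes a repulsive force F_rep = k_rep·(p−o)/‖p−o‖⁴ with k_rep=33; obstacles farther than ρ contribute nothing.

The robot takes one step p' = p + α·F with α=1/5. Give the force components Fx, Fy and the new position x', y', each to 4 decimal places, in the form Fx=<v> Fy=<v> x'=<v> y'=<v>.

Fx=-2.4042 Fy=-2.2318 x'=9.5192 y'=-2.4464

F_att = 1/4·(g−p) = 1/4·(-10,-10) = (-2.5000,-2.5000)
o1: d²=37 ≤ ρ²=50; F_rep = 33·(6,1)/37² = (0.1446,0.0241)
o2: d²=145 > ρ²=50 → inactive
o3: d²=113 > ρ²=50 → inactive
o4: d²=26 ≤ ρ²=50; F_rep = 33·(-1,5)/26² = (-0.0488,0.2441)
F = F_att + ΣF_rep = (-2.4042,-2.2318)
p' = p + 1/5·F = (9.5192,-2.4464)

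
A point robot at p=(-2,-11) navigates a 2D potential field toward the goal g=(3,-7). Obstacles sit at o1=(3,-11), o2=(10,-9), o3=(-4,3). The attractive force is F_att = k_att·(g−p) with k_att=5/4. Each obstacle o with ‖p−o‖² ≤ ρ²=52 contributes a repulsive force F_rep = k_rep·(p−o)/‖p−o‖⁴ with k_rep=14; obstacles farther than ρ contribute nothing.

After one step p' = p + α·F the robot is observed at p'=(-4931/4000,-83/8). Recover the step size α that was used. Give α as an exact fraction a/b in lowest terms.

α = 1/8

F_att = 5/4·(g−p) = 5/4·(5,4) = (6.2500,5.0000)
o1: d²=25 ≤ ρ²=52; F_rep = 14·(-5,0)/25² = (-0.1120,0.0000)
o2: d²=148 > ρ²=52 → inactive
o3: d²=200 > ρ²=52 → inactive
F = F_att + ΣF_rep = (6.1380,5.0000)
Δp = p'−p = (0.7672,0.6250); α = Δx/Fx = (3069/4000) / (3069/500) = 1/8
check: Δy/Fy = (5/8) / (5) = 1/8 ✓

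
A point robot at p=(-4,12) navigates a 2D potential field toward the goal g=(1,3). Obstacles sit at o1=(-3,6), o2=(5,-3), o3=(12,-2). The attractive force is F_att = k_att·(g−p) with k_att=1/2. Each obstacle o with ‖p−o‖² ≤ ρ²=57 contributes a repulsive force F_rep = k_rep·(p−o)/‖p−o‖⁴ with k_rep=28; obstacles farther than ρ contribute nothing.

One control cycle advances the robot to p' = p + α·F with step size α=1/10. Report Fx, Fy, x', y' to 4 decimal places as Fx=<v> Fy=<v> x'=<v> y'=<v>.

Fx=2.4795 Fy=-4.3773 x'=-3.7520 y'=11.5623

F_att = 1/2·(g−p) = 1/2·(5,-9) = (2.5000,-4.5000)
o1: d²=37 ≤ ρ²=57; F_rep = 28·(-1,6)/37² = (-0.0205,0.1227)
o2: d²=306 > ρ²=57 → inactive
o3: d²=452 > ρ²=57 → inactive
F = F_att + ΣF_rep = (2.4795,-4.3773)
p' = p + 1/10·F = (-3.7520,11.5623)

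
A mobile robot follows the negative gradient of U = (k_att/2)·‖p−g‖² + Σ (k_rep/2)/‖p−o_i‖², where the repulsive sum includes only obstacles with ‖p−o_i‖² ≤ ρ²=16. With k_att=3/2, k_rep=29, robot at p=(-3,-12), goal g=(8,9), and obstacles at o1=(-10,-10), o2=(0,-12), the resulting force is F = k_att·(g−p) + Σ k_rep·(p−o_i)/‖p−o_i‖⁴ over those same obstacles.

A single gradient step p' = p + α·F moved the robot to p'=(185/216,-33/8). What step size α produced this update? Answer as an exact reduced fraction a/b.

F_att = 3/2·(g−p) = 3/2·(11,21) = (16.5000,31.5000)
o1: d²=53 > ρ²=16 → inactive
o2: d²=9 ≤ ρ²=16; F_rep = 29·(-3,0)/9² = (-1.0741,0.0000)
F = F_att + ΣF_rep = (15.4259,31.5000)
Δp = p'−p = (3.8565,7.8750); α = Δx/Fx = (833/216) / (833/54) = 1/4
check: Δy/Fy = (63/8) / (63/2) = 1/4 ✓

α = 1/4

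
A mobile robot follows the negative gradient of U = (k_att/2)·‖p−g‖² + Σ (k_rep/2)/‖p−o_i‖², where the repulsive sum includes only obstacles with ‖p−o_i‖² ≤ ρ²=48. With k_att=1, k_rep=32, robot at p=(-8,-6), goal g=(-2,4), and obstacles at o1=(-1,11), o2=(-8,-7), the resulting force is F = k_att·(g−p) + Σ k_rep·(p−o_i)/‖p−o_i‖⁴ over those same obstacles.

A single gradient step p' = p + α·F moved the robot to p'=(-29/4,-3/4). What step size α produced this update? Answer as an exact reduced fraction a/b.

α = 1/8

F_att = 1·(g−p) = 1·(6,10) = (6.0000,10.0000)
o1: d²=338 > ρ²=48 → inactive
o2: d²=1 ≤ ρ²=48; F_rep = 32·(0,1)/1² = (0.0000,32.0000)
F = F_att + ΣF_rep = (6.0000,42.0000)
Δp = p'−p = (0.7500,5.2500); α = Δx/Fx = (3/4) / (6) = 1/8
check: Δy/Fy = (21/4) / (42) = 1/8 ✓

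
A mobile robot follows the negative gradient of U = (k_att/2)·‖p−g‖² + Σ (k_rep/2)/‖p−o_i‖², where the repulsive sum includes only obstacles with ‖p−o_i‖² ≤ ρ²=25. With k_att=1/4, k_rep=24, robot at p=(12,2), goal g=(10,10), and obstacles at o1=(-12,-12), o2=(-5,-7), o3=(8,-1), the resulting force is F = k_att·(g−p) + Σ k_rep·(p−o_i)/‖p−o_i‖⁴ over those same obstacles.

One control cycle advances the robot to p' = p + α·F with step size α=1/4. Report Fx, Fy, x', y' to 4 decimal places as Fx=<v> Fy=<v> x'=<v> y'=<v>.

F_att = 1/4·(g−p) = 1/4·(-2,8) = (-0.5000,2.0000)
o1: d²=772 > ρ²=25 → inactive
o2: d²=370 > ρ²=25 → inactive
o3: d²=25 ≤ ρ²=25; F_rep = 24·(4,3)/25² = (0.1536,0.1152)
F = F_att + ΣF_rep = (-0.3464,2.1152)
p' = p + 1/4·F = (11.9134,2.5288)

Fx=-0.3464 Fy=2.1152 x'=11.9134 y'=2.5288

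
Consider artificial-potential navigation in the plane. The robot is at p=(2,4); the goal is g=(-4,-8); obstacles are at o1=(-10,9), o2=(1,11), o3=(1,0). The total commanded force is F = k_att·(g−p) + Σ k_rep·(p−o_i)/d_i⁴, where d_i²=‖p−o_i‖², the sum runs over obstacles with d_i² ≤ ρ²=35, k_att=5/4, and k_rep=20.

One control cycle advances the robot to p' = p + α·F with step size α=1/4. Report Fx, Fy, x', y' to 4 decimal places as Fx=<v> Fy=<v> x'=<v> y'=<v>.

F_att = 5/4·(g−p) = 5/4·(-6,-12) = (-7.5000,-15.0000)
o1: d²=169 > ρ²=35 → inactive
o2: d²=50 > ρ²=35 → inactive
o3: d²=17 ≤ ρ²=35; F_rep = 20·(1,4)/17² = (0.0692,0.2768)
F = F_att + ΣF_rep = (-7.4308,-14.7232)
p' = p + 1/4·F = (0.1423,0.3192)

Fx=-7.4308 Fy=-14.7232 x'=0.1423 y'=0.3192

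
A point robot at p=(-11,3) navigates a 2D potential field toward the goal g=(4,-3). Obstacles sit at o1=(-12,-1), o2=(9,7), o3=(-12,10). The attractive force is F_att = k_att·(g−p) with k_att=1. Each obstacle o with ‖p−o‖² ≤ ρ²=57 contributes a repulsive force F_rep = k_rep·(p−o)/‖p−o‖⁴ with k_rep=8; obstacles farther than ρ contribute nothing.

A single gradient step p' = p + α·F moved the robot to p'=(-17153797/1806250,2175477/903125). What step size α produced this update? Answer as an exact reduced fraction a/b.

α = 1/10

F_att = 1·(g−p) = 1·(15,-6) = (15.0000,-6.0000)
o1: d²=17 ≤ ρ²=57; F_rep = 8·(1,4)/17² = (0.0277,0.1107)
o2: d²=416 > ρ²=57 → inactive
o3: d²=50 ≤ ρ²=57; F_rep = 8·(1,-7)/50² = (0.0032,-0.0224)
F = F_att + ΣF_rep = (15.0309,-5.9117)
Δp = p'−p = (1.5031,-0.5912); α = Δx/Fx = (2714953/1806250) / (2714953/180625) = 1/10
check: Δy/Fy = (-533898/903125) / (-1067796/180625) = 1/10 ✓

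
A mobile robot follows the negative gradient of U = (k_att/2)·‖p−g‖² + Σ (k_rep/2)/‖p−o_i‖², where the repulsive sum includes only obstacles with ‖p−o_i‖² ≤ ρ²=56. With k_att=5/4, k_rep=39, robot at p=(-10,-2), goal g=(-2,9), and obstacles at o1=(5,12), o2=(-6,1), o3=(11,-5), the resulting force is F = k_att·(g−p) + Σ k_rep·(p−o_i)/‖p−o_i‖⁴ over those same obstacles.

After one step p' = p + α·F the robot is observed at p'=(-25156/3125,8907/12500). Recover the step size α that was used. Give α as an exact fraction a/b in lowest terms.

α = 1/5

F_att = 5/4·(g−p) = 5/4·(8,11) = (10.0000,13.7500)
o1: d²=421 > ρ²=56 → inactive
o2: d²=25 ≤ ρ²=56; F_rep = 39·(-4,-3)/25² = (-0.2496,-0.1872)
o3: d²=450 > ρ²=56 → inactive
F = F_att + ΣF_rep = (9.7504,13.5628)
Δp = p'−p = (1.9501,2.7126); α = Δx/Fx = (6094/3125) / (6094/625) = 1/5
check: Δy/Fy = (33907/12500) / (33907/2500) = 1/5 ✓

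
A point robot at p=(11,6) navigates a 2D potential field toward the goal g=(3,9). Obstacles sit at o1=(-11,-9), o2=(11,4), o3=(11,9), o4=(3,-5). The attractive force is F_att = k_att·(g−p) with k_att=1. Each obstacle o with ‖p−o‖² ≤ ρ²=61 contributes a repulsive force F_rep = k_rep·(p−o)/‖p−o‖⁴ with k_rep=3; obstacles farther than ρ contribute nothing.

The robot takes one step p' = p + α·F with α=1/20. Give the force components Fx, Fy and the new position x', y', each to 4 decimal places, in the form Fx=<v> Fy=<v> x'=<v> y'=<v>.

F_att = 1·(g−p) = 1·(-8,3) = (-8.0000,3.0000)
o1: d²=709 > ρ²=61 → inactive
o2: d²=4 ≤ ρ²=61; F_rep = 3·(0,2)/4² = (0.0000,0.3750)
o3: d²=9 ≤ ρ²=61; F_rep = 3·(0,-3)/9² = (0.0000,-0.1111)
o4: d²=185 > ρ²=61 → inactive
F = F_att + ΣF_rep = (-8.0000,3.2639)
p' = p + 1/20·F = (10.6000,6.1632)

Fx=-8.0000 Fy=3.2639 x'=10.6000 y'=6.1632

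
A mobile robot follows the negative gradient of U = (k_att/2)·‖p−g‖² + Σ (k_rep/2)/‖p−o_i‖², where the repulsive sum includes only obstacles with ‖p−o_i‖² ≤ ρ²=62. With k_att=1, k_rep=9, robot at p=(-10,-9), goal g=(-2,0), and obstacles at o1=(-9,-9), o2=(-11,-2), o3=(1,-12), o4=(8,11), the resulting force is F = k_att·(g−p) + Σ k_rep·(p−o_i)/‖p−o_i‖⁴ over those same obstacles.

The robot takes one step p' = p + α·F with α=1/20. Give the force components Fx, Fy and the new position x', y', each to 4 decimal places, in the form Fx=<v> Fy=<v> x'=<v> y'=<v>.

F_att = 1·(g−p) = 1·(8,9) = (8.0000,9.0000)
o1: d²=1 ≤ ρ²=62; F_rep = 9·(-1,0)/1² = (-9.0000,0.0000)
o2: d²=50 ≤ ρ²=62; F_rep = 9·(1,-7)/50² = (0.0036,-0.0252)
o3: d²=130 > ρ²=62 → inactive
o4: d²=724 > ρ²=62 → inactive
F = F_att + ΣF_rep = (-0.9964,8.9748)
p' = p + 1/20·F = (-10.0498,-8.5513)

Fx=-0.9964 Fy=8.9748 x'=-10.0498 y'=-8.5513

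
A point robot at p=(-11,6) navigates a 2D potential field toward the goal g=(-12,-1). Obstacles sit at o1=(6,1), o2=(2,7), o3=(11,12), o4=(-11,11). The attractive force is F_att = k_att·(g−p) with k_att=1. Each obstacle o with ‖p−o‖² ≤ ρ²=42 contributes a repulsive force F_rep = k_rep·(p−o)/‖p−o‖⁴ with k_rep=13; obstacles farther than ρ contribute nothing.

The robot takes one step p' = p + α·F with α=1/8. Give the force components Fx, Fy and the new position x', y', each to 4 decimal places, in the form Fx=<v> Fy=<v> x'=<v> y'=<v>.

F_att = 1·(g−p) = 1·(-1,-7) = (-1.0000,-7.0000)
o1: d²=314 > ρ²=42 → inactive
o2: d²=170 > ρ²=42 → inactive
o3: d²=520 > ρ²=42 → inactive
o4: d²=25 ≤ ρ²=42; F_rep = 13·(0,-5)/25² = (0.0000,-0.1040)
F = F_att + ΣF_rep = (-1.0000,-7.1040)
p' = p + 1/8·F = (-11.1250,5.1120)

Fx=-1.0000 Fy=-7.1040 x'=-11.1250 y'=5.1120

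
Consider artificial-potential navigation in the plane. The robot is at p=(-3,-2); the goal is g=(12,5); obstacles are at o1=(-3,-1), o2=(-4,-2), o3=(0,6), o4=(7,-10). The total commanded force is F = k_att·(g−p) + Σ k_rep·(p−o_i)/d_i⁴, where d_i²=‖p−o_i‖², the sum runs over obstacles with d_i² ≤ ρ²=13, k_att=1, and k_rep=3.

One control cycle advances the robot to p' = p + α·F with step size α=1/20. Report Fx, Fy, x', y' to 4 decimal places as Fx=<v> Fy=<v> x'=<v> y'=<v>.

Fx=18.0000 Fy=4.0000 x'=-2.1000 y'=-1.8000

F_att = 1·(g−p) = 1·(15,7) = (15.0000,7.0000)
o1: d²=1 ≤ ρ²=13; F_rep = 3·(0,-1)/1² = (0.0000,-3.0000)
o2: d²=1 ≤ ρ²=13; F_rep = 3·(1,0)/1² = (3.0000,0.0000)
o3: d²=73 > ρ²=13 → inactive
o4: d²=164 > ρ²=13 → inactive
F = F_att + ΣF_rep = (18.0000,4.0000)
p' = p + 1/20·F = (-2.1000,-1.8000)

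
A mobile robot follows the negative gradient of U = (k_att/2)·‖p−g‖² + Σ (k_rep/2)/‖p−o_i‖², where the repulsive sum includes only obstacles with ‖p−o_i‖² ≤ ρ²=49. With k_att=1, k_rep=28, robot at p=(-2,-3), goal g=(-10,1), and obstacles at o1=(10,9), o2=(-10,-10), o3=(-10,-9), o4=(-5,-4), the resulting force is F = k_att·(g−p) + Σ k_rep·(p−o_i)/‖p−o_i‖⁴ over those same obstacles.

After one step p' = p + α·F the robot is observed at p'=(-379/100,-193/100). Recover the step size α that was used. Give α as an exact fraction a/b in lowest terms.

F_att = 1·(g−p) = 1·(-8,4) = (-8.0000,4.0000)
o1: d²=288 > ρ²=49 → inactive
o2: d²=113 > ρ²=49 → inactive
o3: d²=100 > ρ²=49 → inactive
o4: d²=10 ≤ ρ²=49; F_rep = 28·(3,1)/10² = (0.8400,0.2800)
F = F_att + ΣF_rep = (-7.1600,4.2800)
Δp = p'−p = (-1.7900,1.0700); α = Δx/Fx = (-179/100) / (-179/25) = 1/4
check: Δy/Fy = (107/100) / (107/25) = 1/4 ✓

α = 1/4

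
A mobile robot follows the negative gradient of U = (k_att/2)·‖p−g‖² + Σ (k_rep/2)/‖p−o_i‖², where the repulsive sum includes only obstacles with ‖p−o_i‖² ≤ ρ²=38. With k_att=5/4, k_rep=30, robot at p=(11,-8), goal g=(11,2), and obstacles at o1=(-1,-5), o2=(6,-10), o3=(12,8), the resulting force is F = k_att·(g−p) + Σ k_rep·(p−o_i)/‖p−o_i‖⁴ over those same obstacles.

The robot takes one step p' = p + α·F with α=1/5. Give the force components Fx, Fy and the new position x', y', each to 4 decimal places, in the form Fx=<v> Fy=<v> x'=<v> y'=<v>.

F_att = 5/4·(g−p) = 5/4·(0,10) = (0.0000,12.5000)
o1: d²=153 > ρ²=38 → inactive
o2: d²=29 ≤ ρ²=38; F_rep = 30·(5,2)/29² = (0.1784,0.0713)
o3: d²=257 > ρ²=38 → inactive
F = F_att + ΣF_rep = (0.1784,12.5713)
p' = p + 1/5·F = (11.0357,-5.4857)

Fx=0.1784 Fy=12.5713 x'=11.0357 y'=-5.4857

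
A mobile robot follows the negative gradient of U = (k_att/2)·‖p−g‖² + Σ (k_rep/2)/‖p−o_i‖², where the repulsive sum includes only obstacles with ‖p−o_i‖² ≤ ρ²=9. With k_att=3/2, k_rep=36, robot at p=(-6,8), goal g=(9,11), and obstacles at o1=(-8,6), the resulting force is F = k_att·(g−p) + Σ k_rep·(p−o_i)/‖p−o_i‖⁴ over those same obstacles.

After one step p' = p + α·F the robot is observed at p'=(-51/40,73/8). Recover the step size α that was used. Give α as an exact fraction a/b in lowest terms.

α = 1/5

F_att = 3/2·(g−p) = 3/2·(15,3) = (22.5000,4.5000)
o1: d²=8 ≤ ρ²=9; F_rep = 36·(2,2)/8² = (1.1250,1.1250)
F = F_att + ΣF_rep = (23.6250,5.6250)
Δp = p'−p = (4.7250,1.1250); α = Δx/Fx = (189/40) / (189/8) = 1/5
check: Δy/Fy = (9/8) / (45/8) = 1/5 ✓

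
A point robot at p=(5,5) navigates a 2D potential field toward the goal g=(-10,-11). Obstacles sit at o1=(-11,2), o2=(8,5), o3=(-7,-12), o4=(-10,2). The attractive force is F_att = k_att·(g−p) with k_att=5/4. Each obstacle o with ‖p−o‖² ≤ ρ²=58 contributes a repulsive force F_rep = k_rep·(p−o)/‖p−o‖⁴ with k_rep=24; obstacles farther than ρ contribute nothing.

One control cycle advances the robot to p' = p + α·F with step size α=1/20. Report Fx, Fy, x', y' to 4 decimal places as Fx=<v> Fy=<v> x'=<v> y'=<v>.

F_att = 5/4·(g−p) = 5/4·(-15,-16) = (-18.7500,-20.0000)
o1: d²=265 > ρ²=58 → inactive
o2: d²=9 ≤ ρ²=58; F_rep = 24·(-3,0)/9² = (-0.8889,0.0000)
o3: d²=433 > ρ²=58 → inactive
o4: d²=234 > ρ²=58 → inactive
F = F_att + ΣF_rep = (-19.6389,-20.0000)
p' = p + 1/20·F = (4.0181,4.0000)

Fx=-19.6389 Fy=-20.0000 x'=4.0181 y'=4.0000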